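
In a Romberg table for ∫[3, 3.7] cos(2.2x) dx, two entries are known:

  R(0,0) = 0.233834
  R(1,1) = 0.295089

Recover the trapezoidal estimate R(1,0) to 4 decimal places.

0.2798

From R(1,1) = (4·R(1,0) − R(0,0))/3, solve for R(1,0):
4·R(1,0) = 3·0.295089 + 0.233834 = 1.119101
R(1,0) = 0.279775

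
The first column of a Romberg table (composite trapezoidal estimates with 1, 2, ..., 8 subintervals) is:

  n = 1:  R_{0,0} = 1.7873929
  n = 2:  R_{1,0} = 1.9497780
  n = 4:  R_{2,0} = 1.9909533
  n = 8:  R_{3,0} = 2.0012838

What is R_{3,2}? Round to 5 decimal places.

2.00473

R_{2,1} = (4·1.9909533 − 1.9497780) / 3 = 2.0046784
R_{3,1} = (4·2.0012838 − 1.9909533) / 3 = 2.0047273
R_{3,2} = (16·2.0047273 − 2.0046784) / 15 = 2.0047306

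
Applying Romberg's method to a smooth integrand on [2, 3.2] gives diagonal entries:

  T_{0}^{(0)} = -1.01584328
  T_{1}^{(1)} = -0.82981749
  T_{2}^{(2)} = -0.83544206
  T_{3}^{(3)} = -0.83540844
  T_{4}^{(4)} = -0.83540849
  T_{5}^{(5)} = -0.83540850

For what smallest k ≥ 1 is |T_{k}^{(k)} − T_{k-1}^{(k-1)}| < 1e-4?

k = 3

|T_{1}^{(1)} − T_{0}^{(0)}| = 0.18602579 ≥ 1e-4
|T_{2}^{(2)} − T_{1}^{(1)}| = 0.00562457 ≥ 1e-4
|T_{3}^{(3)} − T_{2}^{(2)}| = 0.00003362 < 1e-4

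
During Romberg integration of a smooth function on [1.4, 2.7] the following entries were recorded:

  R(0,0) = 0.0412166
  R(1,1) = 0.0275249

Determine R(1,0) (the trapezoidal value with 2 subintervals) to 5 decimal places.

From R(1,1) = (4·R(1,0) − R(0,0))/3, solve for R(1,0):
4·R(1,0) = 3·0.0275249 + 0.0412166 = 0.1237913
R(1,0) = 0.0309478

0.03095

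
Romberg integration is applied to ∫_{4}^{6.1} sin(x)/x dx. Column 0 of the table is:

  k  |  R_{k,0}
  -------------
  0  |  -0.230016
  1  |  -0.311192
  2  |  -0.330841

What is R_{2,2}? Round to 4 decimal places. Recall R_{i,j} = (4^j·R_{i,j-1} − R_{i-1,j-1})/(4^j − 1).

-0.3373

Richardson extrapolation on the trapezoidal column (denominator 4−1=3):
R_{1,1} = (4·(-0.311192) − (-0.230016)) / 3 = -0.338251
R_{2,1} = (4·(-0.330841) − (-0.311192)) / 3 = -0.337391
R_{2,2} = (16·(-0.337391) − (-0.338251)) / 15 = -0.337334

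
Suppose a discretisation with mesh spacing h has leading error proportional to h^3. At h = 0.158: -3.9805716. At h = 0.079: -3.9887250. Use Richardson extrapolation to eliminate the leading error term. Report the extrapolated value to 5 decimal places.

The leading error scales as h^3; refining by a factor of 2 reduces it by 2^3 = 8.
Extrapolated value = (8·A(h/2) − A(h)) / (8 − 1)
= (8·(-3.9887250) − (-3.9805716)) / 7
= -27.9292284 / 7 = -3.9898898

-3.98989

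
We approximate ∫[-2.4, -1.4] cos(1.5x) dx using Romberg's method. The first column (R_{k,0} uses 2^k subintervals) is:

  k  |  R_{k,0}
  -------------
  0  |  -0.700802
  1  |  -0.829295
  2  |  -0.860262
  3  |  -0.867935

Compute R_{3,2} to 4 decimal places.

R_{2,1} = -0.860262 + (-0.860262 − (-0.829295))/3 = -0.870584
R_{3,1} = -0.867935 + (-0.867935 − (-0.860262))/3 = -0.870493
R_{3,2} = -0.870493 + (-0.870493 − (-0.870584))/15 = -0.870487

-0.8705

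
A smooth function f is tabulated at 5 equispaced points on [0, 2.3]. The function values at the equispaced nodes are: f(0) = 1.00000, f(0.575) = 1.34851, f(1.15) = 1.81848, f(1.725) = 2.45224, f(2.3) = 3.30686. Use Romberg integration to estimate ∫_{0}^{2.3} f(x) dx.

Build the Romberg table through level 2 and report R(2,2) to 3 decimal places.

R(0,0) (trapezoid, 1 panel, h=2.3000): 4.95289
R(1,0) (trapezoid, 2 panels, h=1.1500): 4.56770
R(2,0) (trapezoid, 4 panels, h=0.5750): 4.46928
R(1,1) = 4.56770 + (4.56770 − 4.95289)/3 = 4.43930
R(2,1) = 4.46928 + (4.46928 − 4.56770)/3 = 4.43647
R(2,2) = 4.43647 + (4.43647 − 4.43930)/15 = 4.43628

4.436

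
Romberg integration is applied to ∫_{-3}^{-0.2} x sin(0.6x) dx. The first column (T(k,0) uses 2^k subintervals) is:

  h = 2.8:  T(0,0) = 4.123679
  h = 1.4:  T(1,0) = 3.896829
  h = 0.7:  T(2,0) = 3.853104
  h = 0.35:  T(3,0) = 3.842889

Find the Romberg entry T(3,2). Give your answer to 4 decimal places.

3.8395

T(2,1) = 3.853104 + (3.853104 − 3.896829)/3 = 3.838529
T(3,1) = 3.842889 + (3.842889 − 3.853104)/3 = 3.839484
T(3,2) = (16·3.839484 − 3.838529) / 15 = 3.839548
(Column j=1 coincides with Simpson's rule on the same nodes.)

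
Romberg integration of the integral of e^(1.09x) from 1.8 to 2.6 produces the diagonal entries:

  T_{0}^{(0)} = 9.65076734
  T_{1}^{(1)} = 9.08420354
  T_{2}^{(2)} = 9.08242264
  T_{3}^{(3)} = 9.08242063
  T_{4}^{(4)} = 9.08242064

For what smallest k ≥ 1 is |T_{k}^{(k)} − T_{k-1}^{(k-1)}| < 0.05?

|T_{1}^{(1)} − T_{0}^{(0)}| = 0.56656380 ≥ 0.05
|T_{2}^{(2)} − T_{1}^{(1)}| = 0.00178090 < 0.05

k = 2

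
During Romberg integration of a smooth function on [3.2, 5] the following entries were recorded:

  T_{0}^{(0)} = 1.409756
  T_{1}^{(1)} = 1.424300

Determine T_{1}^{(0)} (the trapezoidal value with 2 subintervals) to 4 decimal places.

1.4207

From T_{1}^{(1)} = (4·T_{1}^{(0)} − T_{0}^{(0)})/3, solve for T_{1}^{(0)}:
4·T_{1}^{(0)} = 3·1.424300 + 1.409756 = 5.682656
T_{1}^{(0)} = 1.420664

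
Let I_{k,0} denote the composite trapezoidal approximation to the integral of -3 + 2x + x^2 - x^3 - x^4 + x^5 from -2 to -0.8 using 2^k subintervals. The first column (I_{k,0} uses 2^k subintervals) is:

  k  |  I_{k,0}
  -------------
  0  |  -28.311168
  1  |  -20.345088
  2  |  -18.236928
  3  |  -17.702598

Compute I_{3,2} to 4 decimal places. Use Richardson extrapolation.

I_{2,1} = -18.236928 + (-18.236928 − (-20.345088))/3 = -17.534208
I_{3,1} = -17.702598 + (-17.702598 − (-18.236928))/3 = -17.524488
I_{3,2} = -17.524488 + (-17.524488 − (-17.534208))/15 = -17.523840

-17.5238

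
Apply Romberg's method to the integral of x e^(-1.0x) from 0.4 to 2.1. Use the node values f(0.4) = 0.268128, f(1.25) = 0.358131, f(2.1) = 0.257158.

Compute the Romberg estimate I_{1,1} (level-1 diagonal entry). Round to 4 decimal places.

0.5547

I_{0,0} (trapezoid, 1 panel, h=1.7000): 0.446493
I_{1,0} (trapezoid, 2 panels, h=0.8500): 0.527658
I_{1,1} = 0.527658 + (0.527658 − 0.446493)/3 = 0.554713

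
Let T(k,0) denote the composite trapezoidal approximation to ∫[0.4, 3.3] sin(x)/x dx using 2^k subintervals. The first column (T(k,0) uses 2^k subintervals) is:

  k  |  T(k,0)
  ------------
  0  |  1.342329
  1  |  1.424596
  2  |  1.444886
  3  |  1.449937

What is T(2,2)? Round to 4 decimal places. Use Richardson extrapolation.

T(1,1) = 1.424596 + (1.424596 − 1.342329)/3 = 1.452018
T(2,1) = 1.444886 + (1.444886 − 1.424596)/3 = 1.451649
T(2,2) = (16·1.451649 − 1.452018) / 15 = 1.451624
(Column j=1 coincides with Simpson's rule on the same nodes.)

1.4516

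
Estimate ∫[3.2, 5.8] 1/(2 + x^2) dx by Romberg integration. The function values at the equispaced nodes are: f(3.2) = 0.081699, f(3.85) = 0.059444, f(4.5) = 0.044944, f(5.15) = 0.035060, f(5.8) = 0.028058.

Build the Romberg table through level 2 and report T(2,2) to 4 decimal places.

T(0,0) (trapezoid, 1 panel, h=2.6000): 0.142684
T(1,0) (trapezoid, 2 panels, h=1.3000): 0.129769
T(2,0) (trapezoid, 4 panels, h=0.6500): 0.126312
T(1,1) = 0.129769 + (0.129769 − 0.142684)/3 = 0.125464
T(2,1) = 0.126312 + (0.126312 − 0.129769)/3 = 0.125160
T(2,2) = 0.125160 + (0.125160 − 0.125464)/15 = 0.125140

0.1251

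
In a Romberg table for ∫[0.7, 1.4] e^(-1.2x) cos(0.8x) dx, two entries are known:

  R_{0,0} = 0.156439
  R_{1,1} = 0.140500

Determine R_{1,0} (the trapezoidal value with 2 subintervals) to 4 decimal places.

From R_{1,1} = (4·R_{1,0} − R_{0,0})/3, solve for R_{1,0}:
4·R_{1,0} = 3·0.140500 + 0.156439 = 0.577939
R_{1,0} = 0.144485

0.1445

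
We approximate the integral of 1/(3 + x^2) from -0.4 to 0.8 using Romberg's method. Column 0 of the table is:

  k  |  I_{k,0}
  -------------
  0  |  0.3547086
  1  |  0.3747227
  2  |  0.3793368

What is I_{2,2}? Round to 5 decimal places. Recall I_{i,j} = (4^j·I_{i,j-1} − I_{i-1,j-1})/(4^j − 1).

0.38084

I_{1,1} = (4·0.3747227 − 0.3547086) / 3 = 0.3813941
I_{2,1} = 0.3793368 + (0.3793368 − 0.3747227)/3 = 0.3808748
I_{2,2} = 0.3808748 + (0.3808748 − 0.3813941)/15 = 0.3808402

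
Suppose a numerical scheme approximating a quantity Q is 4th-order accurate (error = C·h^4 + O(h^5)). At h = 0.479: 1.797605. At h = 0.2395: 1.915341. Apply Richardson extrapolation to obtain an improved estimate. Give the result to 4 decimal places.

1.9232

The leading error scales as h^4; refining by a factor of 2 reduces it by 2^4 = 16.
Extrapolated value = (16·A(h/2) − A(h)) / (16 − 1)
= (16·1.915341 − 1.797605) / 15
= 28.847851 / 15 = 1.923190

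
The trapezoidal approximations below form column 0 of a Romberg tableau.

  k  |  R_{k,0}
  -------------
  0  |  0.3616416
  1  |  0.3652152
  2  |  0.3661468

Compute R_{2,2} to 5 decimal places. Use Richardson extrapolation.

0.36646

R_{1,1} = (4·0.3652152 − 0.3616416) / 3 = 0.3664064
R_{2,1} = (4·0.3661468 − 0.3652152) / 3 = 0.3664573
R_{2,2} = 0.3664573 + (0.3664573 − 0.3664064)/15 = 0.3664607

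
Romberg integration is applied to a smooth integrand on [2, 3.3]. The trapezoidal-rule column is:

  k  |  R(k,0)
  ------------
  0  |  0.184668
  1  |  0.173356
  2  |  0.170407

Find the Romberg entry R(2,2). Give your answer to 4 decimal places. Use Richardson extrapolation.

R(1,1) = 0.173356 + (0.173356 − 0.184668)/3 = 0.169585
R(2,1) = (4·0.170407 − 0.173356) / 3 = 0.169424
R(2,2) = (16·0.169424 − 0.169585) / 15 = 0.169413

0.1694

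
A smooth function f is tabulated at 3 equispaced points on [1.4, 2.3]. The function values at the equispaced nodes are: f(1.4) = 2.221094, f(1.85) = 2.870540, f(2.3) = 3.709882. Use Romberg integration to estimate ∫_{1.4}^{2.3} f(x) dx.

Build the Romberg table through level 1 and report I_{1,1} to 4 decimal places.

I_{0,0} (trapezoid, 1 panel, h=0.9000): 2.668939
I_{1,0} (trapezoid, 2 panels, h=0.4500): 2.626213
I_{1,1} = 2.626213 + (2.626213 − 2.668939)/3 = 2.611971

2.6120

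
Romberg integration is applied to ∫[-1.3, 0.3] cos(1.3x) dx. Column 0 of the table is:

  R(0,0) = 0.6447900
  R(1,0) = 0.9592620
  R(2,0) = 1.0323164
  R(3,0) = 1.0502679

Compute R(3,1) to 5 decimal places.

1.05625

R(3,1) = 1.0502679 + (1.0502679 − 1.0323164)/3 = 1.0562517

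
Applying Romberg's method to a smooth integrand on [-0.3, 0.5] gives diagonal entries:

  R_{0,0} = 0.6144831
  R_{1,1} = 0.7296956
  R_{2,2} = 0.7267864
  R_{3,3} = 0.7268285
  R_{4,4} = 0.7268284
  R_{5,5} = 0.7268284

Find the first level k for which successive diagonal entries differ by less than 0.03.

k = 2

|R_{1,1} − R_{0,0}| = 0.1152125 ≥ 0.03
|R_{2,2} − R_{1,1}| = 0.0029092 < 0.03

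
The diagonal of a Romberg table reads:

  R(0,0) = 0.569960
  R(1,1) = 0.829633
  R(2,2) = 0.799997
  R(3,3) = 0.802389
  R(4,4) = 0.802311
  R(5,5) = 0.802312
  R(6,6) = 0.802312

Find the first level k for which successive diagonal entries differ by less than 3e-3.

k = 3

|R(1,1) − R(0,0)| = 0.259673 ≥ 3e-3
|R(2,2) − R(1,1)| = 0.029636 ≥ 3e-3
|R(3,3) − R(2,2)| = 0.002392 < 3e-3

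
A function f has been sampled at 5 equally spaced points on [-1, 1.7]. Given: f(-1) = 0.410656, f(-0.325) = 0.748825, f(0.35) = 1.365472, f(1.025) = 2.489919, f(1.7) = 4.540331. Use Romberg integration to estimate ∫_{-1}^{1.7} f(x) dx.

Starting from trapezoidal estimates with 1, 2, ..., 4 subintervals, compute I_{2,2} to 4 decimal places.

I_{0,0} (trapezoid, 1 panel, h=2.7000): 6.683832
I_{1,0} (trapezoid, 2 panels, h=1.3500): 5.185303
I_{2,0} (trapezoid, 4 panels, h=0.6750): 4.778804
I_{1,1} = 5.185303 + (5.185303 − 6.683832)/3 = 4.685793
I_{2,1} = 4.778804 + (4.778804 − 5.185303)/3 = 4.643304
I_{2,2} = 4.643304 + (4.643304 − 4.685793)/15 = 4.640471

4.6405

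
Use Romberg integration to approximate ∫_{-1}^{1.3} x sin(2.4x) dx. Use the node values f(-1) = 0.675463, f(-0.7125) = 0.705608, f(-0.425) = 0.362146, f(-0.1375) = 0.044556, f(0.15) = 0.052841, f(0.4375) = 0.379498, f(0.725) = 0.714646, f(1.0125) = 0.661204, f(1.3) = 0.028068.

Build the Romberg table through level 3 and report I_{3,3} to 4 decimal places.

I_{0,0} (trapezoid, 1 panel, h=2.3000): 0.809061
I_{1,0} (trapezoid, 2 panels, h=1.1500): 0.465297
I_{2,0} (trapezoid, 4 panels, h=0.5750): 0.851804
I_{3,0} (trapezoid, 8 panels, h=0.2875): 0.940776
I_{1,1} = 0.465297 + (0.465297 − 0.809061)/3 = 0.350709
I_{2,1} = 0.851804 + (0.851804 − 0.465297)/3 = 0.980640
I_{3,1} = 0.940776 + (0.940776 − 0.851804)/3 = 0.970433
I_{2,2} = 0.980640 + (0.980640 − 0.350709)/15 = 1.022635
I_{3,2} = 0.970433 + (0.970433 − 0.980640)/15 = 0.969753
I_{3,3} = 0.969753 + (0.969753 − 1.022635)/63 = 0.968914

0.9689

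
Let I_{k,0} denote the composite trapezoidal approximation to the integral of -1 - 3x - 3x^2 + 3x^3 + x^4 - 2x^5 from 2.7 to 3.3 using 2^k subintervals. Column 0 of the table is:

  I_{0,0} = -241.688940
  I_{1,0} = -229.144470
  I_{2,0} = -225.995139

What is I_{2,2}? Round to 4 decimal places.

-224.9442

Richardson extrapolation on the trapezoidal column (denominator 4−1=3):
I_{1,1} = (4·(-229.144470) − (-241.688940)) / 3 = -224.962980
I_{2,1} = -225.995139 + (-225.995139 − (-229.144470))/3 = -224.945362
I_{2,2} = (16·(-224.945362) − (-224.962980)) / 15 = -224.944187
(Column j=1 coincides with Simpson's rule on the same nodes.)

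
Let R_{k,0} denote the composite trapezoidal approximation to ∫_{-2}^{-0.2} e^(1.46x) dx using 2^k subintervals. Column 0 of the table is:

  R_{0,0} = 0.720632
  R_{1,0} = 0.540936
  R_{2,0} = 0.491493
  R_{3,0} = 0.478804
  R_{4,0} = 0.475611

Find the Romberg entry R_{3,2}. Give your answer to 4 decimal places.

R_{2,1} = (4·0.491493 − 0.540936) / 3 = 0.475012
R_{3,1} = (4·0.478804 − 0.491493) / 3 = 0.474574
R_{3,2} = 0.474574 + (0.474574 − 0.475012)/15 = 0.474545

0.4745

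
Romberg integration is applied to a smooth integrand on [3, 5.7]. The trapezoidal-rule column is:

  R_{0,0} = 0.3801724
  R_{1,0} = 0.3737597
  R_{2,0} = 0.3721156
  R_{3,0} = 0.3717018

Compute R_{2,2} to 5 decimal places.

0.37156

Richardson extrapolation on the trapezoidal column (denominator 4−1=3):
R_{1,1} = (4·0.3737597 − 0.3801724) / 3 = 0.3716221
R_{2,1} = (4·0.3721156 − 0.3737597) / 3 = 0.3715676
R_{2,2} = 0.3715676 + (0.3715676 − 0.3716221)/15 = 0.3715640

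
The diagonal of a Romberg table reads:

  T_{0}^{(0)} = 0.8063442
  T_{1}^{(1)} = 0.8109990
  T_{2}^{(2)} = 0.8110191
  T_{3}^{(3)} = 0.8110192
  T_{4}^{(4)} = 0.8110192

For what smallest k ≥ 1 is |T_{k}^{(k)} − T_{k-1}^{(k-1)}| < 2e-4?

k = 2

|T_{1}^{(1)} − T_{0}^{(0)}| = 0.0046548 ≥ 2e-4
|T_{2}^{(2)} − T_{1}^{(1)}| = 0.0000201 < 2e-4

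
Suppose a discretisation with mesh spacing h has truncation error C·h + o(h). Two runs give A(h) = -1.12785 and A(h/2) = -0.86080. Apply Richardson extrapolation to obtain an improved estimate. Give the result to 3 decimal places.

-0.594

The leading error scales as h; refining by a factor of 2 reduces it by 2^1 = 2.
Extrapolated value = (2·A(h/2) − A(h)) / (2 − 1)
= (2·(-0.86080) − (-1.12785)) / 1
= -0.59375 / 1 = -0.59375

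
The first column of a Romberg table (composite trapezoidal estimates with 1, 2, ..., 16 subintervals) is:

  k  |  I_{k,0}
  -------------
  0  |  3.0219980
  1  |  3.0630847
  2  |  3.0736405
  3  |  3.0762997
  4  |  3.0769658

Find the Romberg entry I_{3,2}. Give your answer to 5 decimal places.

Richardson extrapolation on the trapezoidal column (denominator 4−1=3):
I_{2,1} = (4·3.0736405 − 3.0630847) / 3 = 3.0771591
I_{3,1} = (4·3.0762997 − 3.0736405) / 3 = 3.0771861
I_{3,2} = (16·3.0771861 − 3.0771591) / 15 = 3.0771879
(Column j=1 coincides with Simpson's rule on the same nodes.)

3.07719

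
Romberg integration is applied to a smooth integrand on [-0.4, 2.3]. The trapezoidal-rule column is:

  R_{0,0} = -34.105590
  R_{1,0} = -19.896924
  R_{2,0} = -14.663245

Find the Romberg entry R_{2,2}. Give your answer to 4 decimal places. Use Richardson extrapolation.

R_{1,1} = (4·(-19.896924) − (-34.105590)) / 3 = -15.160702
R_{2,1} = -14.663245 + (-14.663245 − (-19.896924))/3 = -12.918685
R_{2,2} = (16·(-12.918685) − (-15.160702)) / 15 = -12.769217
(Column j=1 coincides with Simpson's rule on the same nodes.)

-12.7692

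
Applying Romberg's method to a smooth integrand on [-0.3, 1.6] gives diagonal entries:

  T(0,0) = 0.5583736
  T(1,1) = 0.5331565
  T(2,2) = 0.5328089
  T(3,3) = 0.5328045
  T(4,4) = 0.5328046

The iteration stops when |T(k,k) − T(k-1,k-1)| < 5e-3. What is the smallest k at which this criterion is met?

k = 2

|T(1,1) − T(0,0)| = 0.0252171 ≥ 5e-3
|T(2,2) − T(1,1)| = 0.0003476 < 5e-3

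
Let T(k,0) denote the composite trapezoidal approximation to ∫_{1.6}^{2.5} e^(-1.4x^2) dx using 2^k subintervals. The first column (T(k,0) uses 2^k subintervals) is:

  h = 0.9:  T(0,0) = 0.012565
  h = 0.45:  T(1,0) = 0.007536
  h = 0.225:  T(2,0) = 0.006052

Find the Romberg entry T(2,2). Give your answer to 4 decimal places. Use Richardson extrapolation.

0.0055

Richardson extrapolation on the trapezoidal column (denominator 4−1=3):
T(1,1) = (4·0.007536 − 0.012565) / 3 = 0.005860
T(2,1) = 0.006052 + (0.006052 − 0.007536)/3 = 0.005557
T(2,2) = 0.005557 + (0.005557 − 0.005860)/15 = 0.005537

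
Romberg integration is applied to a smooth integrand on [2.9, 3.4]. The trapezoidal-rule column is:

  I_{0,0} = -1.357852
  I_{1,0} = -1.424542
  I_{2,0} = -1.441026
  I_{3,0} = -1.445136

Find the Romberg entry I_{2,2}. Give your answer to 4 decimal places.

Richardson extrapolation on the trapezoidal column (denominator 4−1=3):
I_{1,1} = (4·(-1.424542) − (-1.357852)) / 3 = -1.446772
I_{2,1} = -1.441026 + (-1.441026 − (-1.424542))/3 = -1.446521
I_{2,2} = -1.446521 + (-1.446521 − (-1.446772))/15 = -1.446504

-1.4465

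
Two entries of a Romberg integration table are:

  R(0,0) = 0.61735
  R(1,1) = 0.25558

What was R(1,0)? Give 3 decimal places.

From R(1,1) = (4·R(1,0) − R(0,0))/3, solve for R(1,0):
4·R(1,0) = 3·0.25558 + 0.61735 = 1.38409
R(1,0) = 0.34602

0.346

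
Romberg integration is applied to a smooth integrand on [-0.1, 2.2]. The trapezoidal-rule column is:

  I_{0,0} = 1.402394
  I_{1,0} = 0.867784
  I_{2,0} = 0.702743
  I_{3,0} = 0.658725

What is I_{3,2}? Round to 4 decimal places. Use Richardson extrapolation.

Richardson extrapolation on the trapezoidal column (denominator 4−1=3):
I_{2,1} = 0.702743 + (0.702743 − 0.867784)/3 = 0.647729
I_{3,1} = 0.658725 + (0.658725 − 0.702743)/3 = 0.644052
I_{3,2} = (16·0.644052 − 0.647729) / 15 = 0.643807
(Column j=1 coincides with Simpson's rule on the same nodes.)

0.6438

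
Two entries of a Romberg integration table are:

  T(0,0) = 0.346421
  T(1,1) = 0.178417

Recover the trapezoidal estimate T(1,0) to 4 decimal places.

0.2204

From T(1,1) = (4·T(1,0) − T(0,0))/3, solve for T(1,0):
4·T(1,0) = 3·0.178417 + 0.346421 = 0.881672
T(1,0) = 0.220418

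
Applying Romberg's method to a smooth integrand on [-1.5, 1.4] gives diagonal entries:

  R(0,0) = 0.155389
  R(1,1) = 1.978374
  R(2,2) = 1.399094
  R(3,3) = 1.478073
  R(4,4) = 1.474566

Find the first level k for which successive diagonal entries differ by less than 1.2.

k = 2

|R(1,1) − R(0,0)| = 1.822985 ≥ 1.2
|R(2,2) − R(1,1)| = 0.579280 < 1.2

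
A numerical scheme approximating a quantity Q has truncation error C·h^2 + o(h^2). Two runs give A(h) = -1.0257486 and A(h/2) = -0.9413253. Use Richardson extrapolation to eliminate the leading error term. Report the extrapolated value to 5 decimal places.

-0.91318

The leading error scales as h^2; refining by a factor of 2 reduces it by 2^2 = 4.
Extrapolated value = (4·A(h/2) − A(h)) / (4 − 1)
= (4·(-0.9413253) − (-1.0257486)) / 3
= -2.7395526 / 3 = -0.9131842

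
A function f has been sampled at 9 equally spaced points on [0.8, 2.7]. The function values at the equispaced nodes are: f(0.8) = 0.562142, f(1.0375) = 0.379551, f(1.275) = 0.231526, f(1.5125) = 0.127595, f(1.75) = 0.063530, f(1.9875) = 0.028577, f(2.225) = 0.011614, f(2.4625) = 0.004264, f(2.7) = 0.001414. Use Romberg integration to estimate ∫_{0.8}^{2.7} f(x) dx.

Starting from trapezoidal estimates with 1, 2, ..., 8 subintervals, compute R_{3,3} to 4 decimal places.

0.2642

R_{0,0} (trapezoid, 1 panel, h=1.9000): 0.535378
R_{1,0} (trapezoid, 2 panels, h=0.9500): 0.328043
R_{2,0} (trapezoid, 4 panels, h=0.4750): 0.279513
R_{3,0} (trapezoid, 8 panels, h=0.2375): 0.268003
R_{1,1} = 0.328043 + (0.328043 − 0.535378)/3 = 0.258931
R_{2,1} = 0.279513 + (0.279513 − 0.328043)/3 = 0.263336
R_{3,1} = 0.268003 + (0.268003 − 0.279513)/3 = 0.264166
R_{2,2} = 0.263336 + (0.263336 − 0.258931)/15 = 0.263630
R_{3,2} = 0.264166 + (0.264166 − 0.263336)/15 = 0.264221
R_{3,3} = 0.264221 + (0.264221 − 0.263630)/63 = 0.264230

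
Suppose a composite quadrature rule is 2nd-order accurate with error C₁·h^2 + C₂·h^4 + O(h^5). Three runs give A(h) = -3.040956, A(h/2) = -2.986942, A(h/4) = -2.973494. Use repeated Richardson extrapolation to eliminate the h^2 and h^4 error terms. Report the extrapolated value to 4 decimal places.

First eliminate the h^2 term (factor 2^2 = 4):
  B₁ = (4·(-2.986942) − (-3.040956))/3 = -2.968937
  B₂ = (4·(-2.973494) − (-2.986942))/3 = -2.969011
Then eliminate the h^4 term (factor 2^4 = 16):
  (16·(-2.969011) − (-2.968937))/15 = -2.969016

-2.9690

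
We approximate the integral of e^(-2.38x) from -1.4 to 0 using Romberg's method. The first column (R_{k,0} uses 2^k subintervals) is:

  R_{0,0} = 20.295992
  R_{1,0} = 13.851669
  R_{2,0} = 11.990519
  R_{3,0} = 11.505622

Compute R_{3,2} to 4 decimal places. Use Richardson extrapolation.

11.3422

Richardson extrapolation on the trapezoidal column (denominator 4−1=3):
R_{2,1} = (4·11.990519 − 13.851669) / 3 = 11.370136
R_{3,1} = (4·11.505622 − 11.990519) / 3 = 11.343990
R_{3,2} = 11.343990 + (11.343990 − 11.370136)/15 = 11.342247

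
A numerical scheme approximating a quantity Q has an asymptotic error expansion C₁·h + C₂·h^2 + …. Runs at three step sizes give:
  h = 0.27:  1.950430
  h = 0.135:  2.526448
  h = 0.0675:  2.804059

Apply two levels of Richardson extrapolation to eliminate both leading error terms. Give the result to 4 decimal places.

First eliminate the h term (factor 2^1 = 2):
  B₁ = (2·2.526448 − 1.950430)/1 = 3.102466
  B₂ = (2·2.804059 − 2.526448)/1 = 3.081670
Then eliminate the h^2 term (factor 2^2 = 4):
  (4·3.081670 − 3.102466)/3 = 3.074738

3.0747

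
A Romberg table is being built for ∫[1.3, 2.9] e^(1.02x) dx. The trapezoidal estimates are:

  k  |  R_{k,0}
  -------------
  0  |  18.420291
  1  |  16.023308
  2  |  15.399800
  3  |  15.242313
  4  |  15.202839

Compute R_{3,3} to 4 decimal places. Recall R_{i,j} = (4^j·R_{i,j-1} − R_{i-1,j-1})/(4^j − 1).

15.1897

R_{1,1} = 16.023308 + (16.023308 − 18.420291)/3 = 15.224314
R_{2,1} = 15.399800 + (15.399800 − 16.023308)/3 = 15.191964
R_{3,1} = (4·15.242313 − 15.399800) / 3 = 15.189817
R_{2,2} = 15.191964 + (15.191964 − 15.224314)/15 = 15.189807
R_{3,2} = (16·15.189817 − 15.191964) / 15 = 15.189674
R_{3,3} = 15.189674 + (15.189674 − 15.189807)/63 = 15.189672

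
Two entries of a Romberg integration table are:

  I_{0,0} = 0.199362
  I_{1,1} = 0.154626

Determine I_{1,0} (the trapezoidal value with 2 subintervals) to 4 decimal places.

0.1658

From I_{1,1} = (4·I_{1,0} − I_{0,0})/3, solve for I_{1,0}:
4·I_{1,0} = 3·0.154626 + 0.199362 = 0.663240
I_{1,0} = 0.165810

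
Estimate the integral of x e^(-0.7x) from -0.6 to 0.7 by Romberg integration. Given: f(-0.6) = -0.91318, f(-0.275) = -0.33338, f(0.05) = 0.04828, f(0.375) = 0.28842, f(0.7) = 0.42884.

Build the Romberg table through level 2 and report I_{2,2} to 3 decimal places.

-0.061

I_{0,0} (trapezoid, 1 panel, h=1.3000): -0.31482
I_{1,0} (trapezoid, 2 panels, h=0.6500): -0.12603
I_{2,0} (trapezoid, 4 panels, h=0.3250): -0.07763
I_{1,1} = -0.12603 + (-0.12603 − (-0.31482))/3 = -0.06310
I_{2,1} = -0.07763 + (-0.07763 − (-0.12603))/3 = -0.06150
I_{2,2} = -0.06150 + (-0.06150 − (-0.06310))/15 = -0.06139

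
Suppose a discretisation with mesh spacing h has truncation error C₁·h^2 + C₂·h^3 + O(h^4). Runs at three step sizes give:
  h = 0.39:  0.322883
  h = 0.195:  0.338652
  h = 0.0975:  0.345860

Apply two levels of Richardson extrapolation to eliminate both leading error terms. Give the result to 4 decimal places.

0.3489

First eliminate the h^2 term (factor 2^2 = 4):
  B₁ = (4·0.338652 − 0.322883)/3 = 0.343908
  B₂ = (4·0.345860 − 0.338652)/3 = 0.348263
Then eliminate the h^3 term (factor 2^3 = 8):
  (8·0.348263 − 0.343908)/7 = 0.348885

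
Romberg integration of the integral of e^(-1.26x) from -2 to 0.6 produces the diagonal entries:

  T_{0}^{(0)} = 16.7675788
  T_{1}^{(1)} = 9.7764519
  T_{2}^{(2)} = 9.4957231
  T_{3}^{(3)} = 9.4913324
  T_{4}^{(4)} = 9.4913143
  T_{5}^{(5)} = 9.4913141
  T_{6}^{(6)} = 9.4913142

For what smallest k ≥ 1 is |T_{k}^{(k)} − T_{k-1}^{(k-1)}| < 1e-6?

k = 5

|T_{1}^{(1)} − T_{0}^{(0)}| = 6.9911269 ≥ 1e-6
|T_{2}^{(2)} − T_{1}^{(1)}| = 0.2807288 ≥ 1e-6
|T_{3}^{(3)} − T_{2}^{(2)}| = 0.0043907 ≥ 1e-6
|T_{4}^{(4)} − T_{3}^{(3)}| = 0.0000181 ≥ 1e-6
|T_{5}^{(5)} − T_{4}^{(4)}| = 0.0000002 < 1e-6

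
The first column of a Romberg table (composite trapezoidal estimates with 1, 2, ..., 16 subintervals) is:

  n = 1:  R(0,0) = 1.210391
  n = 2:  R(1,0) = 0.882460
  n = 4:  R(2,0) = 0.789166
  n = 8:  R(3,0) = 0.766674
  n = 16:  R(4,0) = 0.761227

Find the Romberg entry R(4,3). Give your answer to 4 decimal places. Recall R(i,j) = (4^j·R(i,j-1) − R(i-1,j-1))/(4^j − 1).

0.7594

Richardson extrapolation on the trapezoidal column (denominator 4−1=3):
R(2,1) = (4·0.789166 − 0.882460) / 3 = 0.758068
R(3,1) = 0.766674 + (0.766674 − 0.789166)/3 = 0.759177
R(4,1) = 0.761227 + (0.761227 − 0.766674)/3 = 0.759411
R(3,2) = 0.759177 + (0.759177 − 0.758068)/15 = 0.759251
R(4,2) = (16·0.759411 − 0.759177) / 15 = 0.759427
R(4,3) = 0.759427 + (0.759427 − 0.759251)/63 = 0.759430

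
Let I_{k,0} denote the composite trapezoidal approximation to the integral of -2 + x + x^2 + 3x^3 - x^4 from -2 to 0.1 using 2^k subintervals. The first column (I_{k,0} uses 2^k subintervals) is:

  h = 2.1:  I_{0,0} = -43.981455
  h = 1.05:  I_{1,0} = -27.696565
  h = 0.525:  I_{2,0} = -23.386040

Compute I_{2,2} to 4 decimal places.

Richardson extrapolation on the trapezoidal column (denominator 4−1=3):
I_{1,1} = (4·(-27.696565) − (-43.981455)) / 3 = -22.268268
I_{2,1} = (4·(-23.386040) − (-27.696565)) / 3 = -21.949198
I_{2,2} = -21.949198 + (-21.949198 − (-22.268268))/15 = -21.927927
(Column j=1 coincides with Simpson's rule on the same nodes.)

-21.9279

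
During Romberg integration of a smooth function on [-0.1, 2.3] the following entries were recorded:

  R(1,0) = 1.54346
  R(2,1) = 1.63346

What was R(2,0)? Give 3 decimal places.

1.611

From R(2,1) = (4·R(2,0) − R(1,0))/3, solve for R(2,0):
4·R(2,0) = 3·1.63346 + 1.54346 = 6.44384
R(2,0) = 1.61096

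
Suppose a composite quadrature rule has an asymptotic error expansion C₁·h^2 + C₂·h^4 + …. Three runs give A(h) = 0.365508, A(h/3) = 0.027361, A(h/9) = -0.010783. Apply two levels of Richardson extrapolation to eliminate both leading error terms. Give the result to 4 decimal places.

First eliminate the h^2 term (factor 3^2 = 9):
  B₁ = (9·0.027361 − 0.365508)/8 = -0.014907
  B₂ = (9·(-0.010783) − 0.027361)/8 = -0.015551
Then eliminate the h^4 term (factor 3^4 = 81):
  (81·(-0.015551) − (-0.014907))/80 = -0.015559

-0.0156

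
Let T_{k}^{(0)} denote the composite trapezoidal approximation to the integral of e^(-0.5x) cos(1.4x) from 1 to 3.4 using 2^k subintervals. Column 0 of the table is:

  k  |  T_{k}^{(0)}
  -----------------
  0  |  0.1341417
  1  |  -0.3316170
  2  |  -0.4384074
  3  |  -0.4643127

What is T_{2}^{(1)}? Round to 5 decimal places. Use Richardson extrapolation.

Richardson extrapolation on the trapezoidal column (denominator 4−1=3):
T_{2}^{(1)} = -0.4384074 + (-0.4384074 − (-0.3316170))/3 = -0.4740042

-0.47400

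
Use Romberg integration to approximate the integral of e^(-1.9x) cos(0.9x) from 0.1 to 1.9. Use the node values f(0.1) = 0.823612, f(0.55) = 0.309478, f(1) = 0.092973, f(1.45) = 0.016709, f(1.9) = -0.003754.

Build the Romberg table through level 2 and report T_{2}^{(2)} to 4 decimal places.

0.3459

T_{0}^{(0)} (trapezoid, 1 panel, h=1.8000): 0.737872
T_{1}^{(0)} (trapezoid, 2 panels, h=0.9000): 0.452612
T_{2}^{(0)} (trapezoid, 4 panels, h=0.4500): 0.373090
T_{1}^{(1)} = 0.452612 + (0.452612 − 0.737872)/3 = 0.357525
T_{2}^{(1)} = 0.373090 + (0.373090 − 0.452612)/3 = 0.346583
T_{2}^{(2)} = 0.346583 + (0.346583 − 0.357525)/15 = 0.345854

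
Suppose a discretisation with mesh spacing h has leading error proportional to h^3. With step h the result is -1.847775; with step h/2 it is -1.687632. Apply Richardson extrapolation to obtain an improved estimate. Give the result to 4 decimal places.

Extrapolated value = (8·A(h/2) − A(h)) / (8 − 1)
= (8·(-1.687632) − (-1.847775)) / 7
= -11.653281 / 7 = -1.664754

-1.6648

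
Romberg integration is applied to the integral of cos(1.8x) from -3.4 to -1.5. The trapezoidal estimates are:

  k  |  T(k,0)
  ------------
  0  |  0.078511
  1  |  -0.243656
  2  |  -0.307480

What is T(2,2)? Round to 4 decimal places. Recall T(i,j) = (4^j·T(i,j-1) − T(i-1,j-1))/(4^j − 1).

-0.3273

T(1,1) = (4·(-0.243656) − 0.078511) / 3 = -0.351045
T(2,1) = (4·(-0.307480) − (-0.243656)) / 3 = -0.328755
T(2,2) = (16·(-0.328755) − (-0.351045)) / 15 = -0.327269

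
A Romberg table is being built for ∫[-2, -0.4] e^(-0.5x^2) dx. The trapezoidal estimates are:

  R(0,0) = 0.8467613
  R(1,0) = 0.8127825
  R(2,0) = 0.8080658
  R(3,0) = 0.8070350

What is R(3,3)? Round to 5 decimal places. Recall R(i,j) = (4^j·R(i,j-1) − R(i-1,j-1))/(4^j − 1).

0.80670

Richardson extrapolation on the trapezoidal column (denominator 4−1=3):
R(1,1) = 0.8127825 + (0.8127825 − 0.8467613)/3 = 0.8014562
R(2,1) = 0.8080658 + (0.8080658 − 0.8127825)/3 = 0.8064936
R(3,1) = (4·0.8070350 − 0.8080658) / 3 = 0.8066914
R(2,2) = (16·0.8064936 − 0.8014562) / 15 = 0.8068294
R(3,2) = 0.8066914 + (0.8066914 − 0.8064936)/15 = 0.8067046
R(3,3) = 0.8067046 + (0.8067046 − 0.8068294)/63 = 0.8067026
(Column j=1 coincides with Simpson's rule on the same nodes.)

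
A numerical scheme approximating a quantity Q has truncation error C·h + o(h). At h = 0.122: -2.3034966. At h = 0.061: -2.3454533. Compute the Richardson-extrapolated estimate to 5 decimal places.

Extrapolated value = (2·A(h/2) − A(h)) / (2 − 1)
= (2·(-2.3454533) − (-2.3034966)) / 1
= -2.3874100 / 1 = -2.3874100

-2.38741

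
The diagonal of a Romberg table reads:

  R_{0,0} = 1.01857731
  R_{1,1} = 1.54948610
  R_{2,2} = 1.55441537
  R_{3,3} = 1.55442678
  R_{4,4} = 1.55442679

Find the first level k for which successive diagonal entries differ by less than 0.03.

k = 2

|R_{1,1} − R_{0,0}| = 0.53090879 ≥ 0.03
|R_{2,2} − R_{1,1}| = 0.00492927 < 0.03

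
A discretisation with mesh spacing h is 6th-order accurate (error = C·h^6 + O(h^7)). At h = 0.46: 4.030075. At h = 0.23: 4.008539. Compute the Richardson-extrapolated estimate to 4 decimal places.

The leading error scales as h^6; refining by a factor of 2 reduces it by 2^6 = 64.
Extrapolated value = (64·A(h/2) − A(h)) / (64 − 1)
= (64·4.008539 − 4.030075) / 63
= 252.516421 / 63 = 4.008197

4.0082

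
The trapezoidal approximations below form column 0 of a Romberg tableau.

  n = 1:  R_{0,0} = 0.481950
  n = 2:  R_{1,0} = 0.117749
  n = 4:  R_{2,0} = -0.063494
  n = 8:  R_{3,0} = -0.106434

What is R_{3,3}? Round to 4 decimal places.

Richardson extrapolation on the trapezoidal column (denominator 4−1=3):
R_{1,1} = 0.117749 + (0.117749 − 0.481950)/3 = -0.003651
R_{2,1} = (4·(-0.063494) − 0.117749) / 3 = -0.123908
R_{3,1} = (4·(-0.106434) − (-0.063494)) / 3 = -0.120747
R_{2,2} = -0.123908 + (-0.123908 − (-0.003651))/15 = -0.131925
R_{3,2} = -0.120747 + (-0.120747 − (-0.123908))/15 = -0.120536
R_{3,3} = (64·(-0.120536) − (-0.131925)) / 63 = -0.120355
(Column j=1 coincides with Simpson's rule on the same nodes.)

-0.1204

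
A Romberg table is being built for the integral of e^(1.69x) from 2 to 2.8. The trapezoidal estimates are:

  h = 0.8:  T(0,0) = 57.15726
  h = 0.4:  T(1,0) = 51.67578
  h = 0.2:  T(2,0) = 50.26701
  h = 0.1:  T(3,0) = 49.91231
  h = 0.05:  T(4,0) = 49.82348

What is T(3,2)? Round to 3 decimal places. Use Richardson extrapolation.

T(2,1) = 50.26701 + (50.26701 − 51.67578)/3 = 49.79742
T(3,1) = (4·49.91231 − 50.26701) / 3 = 49.79408
T(3,2) = (16·49.79408 − 49.79742) / 15 = 49.79386
(Column j=1 coincides with Simpson's rule on the same nodes.)

49.794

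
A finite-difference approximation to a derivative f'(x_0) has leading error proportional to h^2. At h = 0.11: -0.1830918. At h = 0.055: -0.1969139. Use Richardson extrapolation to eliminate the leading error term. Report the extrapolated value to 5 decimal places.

The leading error scales as h^2; refining by a factor of 2 reduces it by 2^2 = 4.
Extrapolated value = (4·A(h/2) − A(h)) / (4 − 1)
= (4·(-0.1969139) − (-0.1830918)) / 3
= -0.6045638 / 3 = -0.2015213

-0.20152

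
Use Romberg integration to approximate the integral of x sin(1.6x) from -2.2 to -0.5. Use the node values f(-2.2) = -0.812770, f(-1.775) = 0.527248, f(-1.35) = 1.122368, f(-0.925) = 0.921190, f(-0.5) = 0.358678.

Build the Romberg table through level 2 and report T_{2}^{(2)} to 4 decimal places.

T_{0}^{(0)} (trapezoid, 1 panel, h=1.7000): -0.385978
T_{1}^{(0)} (trapezoid, 2 panels, h=0.8500): 0.761024
T_{2}^{(0)} (trapezoid, 4 panels, h=0.4250): 0.996098
T_{1}^{(1)} = 0.761024 + (0.761024 − (-0.385978))/3 = 1.143358
T_{2}^{(1)} = 0.996098 + (0.996098 − 0.761024)/3 = 1.074456
T_{2}^{(2)} = 1.074456 + (1.074456 − 1.143358)/15 = 1.069863

1.0699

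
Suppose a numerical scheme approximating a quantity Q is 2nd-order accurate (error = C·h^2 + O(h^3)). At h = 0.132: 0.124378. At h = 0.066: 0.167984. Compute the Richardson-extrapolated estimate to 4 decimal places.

Extrapolated value = (4·A(h/2) − A(h)) / (4 − 1)
= (4·0.167984 − 0.124378) / 3
= 0.547558 / 3 = 0.182519

0.1825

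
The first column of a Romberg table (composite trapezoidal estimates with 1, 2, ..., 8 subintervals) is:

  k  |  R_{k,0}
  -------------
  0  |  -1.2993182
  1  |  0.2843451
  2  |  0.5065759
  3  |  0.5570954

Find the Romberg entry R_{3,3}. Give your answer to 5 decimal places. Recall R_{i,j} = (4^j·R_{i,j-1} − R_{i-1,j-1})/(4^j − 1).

R_{1,1} = 0.2843451 + (0.2843451 − (-1.2993182))/3 = 0.8122329
R_{2,1} = (4·0.5065759 − 0.2843451) / 3 = 0.5806528
R_{3,1} = (4·0.5570954 − 0.5065759) / 3 = 0.5739352
R_{2,2} = 0.5806528 + (0.5806528 − 0.8122329)/15 = 0.5652141
R_{3,2} = 0.5739352 + (0.5739352 − 0.5806528)/15 = 0.5734874
R_{3,3} = 0.5734874 + (0.5734874 − 0.5652141)/63 = 0.5736187

0.57362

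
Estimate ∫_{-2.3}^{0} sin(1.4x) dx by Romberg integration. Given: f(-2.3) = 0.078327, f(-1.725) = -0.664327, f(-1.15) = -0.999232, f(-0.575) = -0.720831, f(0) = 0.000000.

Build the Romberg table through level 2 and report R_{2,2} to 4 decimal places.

R_{0,0} (trapezoid, 1 panel, h=2.3000): 0.090076
R_{1,0} (trapezoid, 2 panels, h=1.1500): -1.104079
R_{2,0} (trapezoid, 4 panels, h=0.5750): -1.348505
R_{1,1} = -1.104079 + (-1.104079 − 0.090076)/3 = -1.502131
R_{2,1} = -1.348505 + (-1.348505 − (-1.104079))/3 = -1.429980
R_{2,2} = -1.429980 + (-1.429980 − (-1.502131))/15 = -1.425170

-1.4252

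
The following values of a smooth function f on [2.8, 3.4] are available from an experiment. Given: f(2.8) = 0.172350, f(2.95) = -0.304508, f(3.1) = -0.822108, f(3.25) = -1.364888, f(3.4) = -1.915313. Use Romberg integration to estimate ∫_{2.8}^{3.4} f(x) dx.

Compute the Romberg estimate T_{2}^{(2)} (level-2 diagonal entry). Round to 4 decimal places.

T_{0}^{(0)} (trapezoid, 1 panel, h=0.6000): -0.522889
T_{1}^{(0)} (trapezoid, 2 panels, h=0.3000): -0.508077
T_{2}^{(0)} (trapezoid, 4 panels, h=0.1500): -0.504448
T_{1}^{(1)} = -0.508077 + (-0.508077 − (-0.522889))/3 = -0.503140
T_{2}^{(1)} = -0.504448 + (-0.504448 − (-0.508077))/3 = -0.503238
T_{2}^{(2)} = -0.503238 + (-0.503238 − (-0.503140))/15 = -0.503245

-0.5032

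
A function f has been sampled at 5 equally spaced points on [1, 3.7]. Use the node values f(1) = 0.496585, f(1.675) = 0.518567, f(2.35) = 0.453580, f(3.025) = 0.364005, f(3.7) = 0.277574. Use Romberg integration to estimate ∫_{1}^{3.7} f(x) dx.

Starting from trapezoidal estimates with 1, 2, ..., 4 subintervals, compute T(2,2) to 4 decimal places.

T(0,0) (trapezoid, 1 panel, h=2.7000): 1.045115
T(1,0) (trapezoid, 2 panels, h=1.3500): 1.134890
T(2,0) (trapezoid, 4 panels, h=0.6750): 1.163181
T(1,1) = 1.134890 + (1.134890 − 1.045115)/3 = 1.164815
T(2,1) = 1.163181 + (1.163181 − 1.134890)/3 = 1.172611
T(2,2) = 1.172611 + (1.172611 − 1.164815)/15 = 1.173131

1.1731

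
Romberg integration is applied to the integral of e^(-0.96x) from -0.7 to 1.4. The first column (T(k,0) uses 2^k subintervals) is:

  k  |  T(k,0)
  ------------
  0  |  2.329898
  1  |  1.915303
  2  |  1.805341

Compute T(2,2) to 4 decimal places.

Richardson extrapolation on the trapezoidal column (denominator 4−1=3):
T(1,1) = (4·1.915303 − 2.329898) / 3 = 1.777105
T(2,1) = (4·1.805341 − 1.915303) / 3 = 1.768687
T(2,2) = 1.768687 + (1.768687 − 1.777105)/15 = 1.768126

1.7681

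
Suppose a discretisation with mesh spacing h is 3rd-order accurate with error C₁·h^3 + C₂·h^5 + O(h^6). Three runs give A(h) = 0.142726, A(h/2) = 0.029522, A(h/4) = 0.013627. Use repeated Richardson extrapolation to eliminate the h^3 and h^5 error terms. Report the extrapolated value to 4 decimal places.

0.0113

First eliminate the h^3 term (factor 2^3 = 8):
  B₁ = (8·0.029522 − 0.142726)/7 = 0.013350
  B₂ = (8·0.013627 − 0.029522)/7 = 0.011356
Then eliminate the h^5 term (factor 2^5 = 32):
  (32·0.011356 − 0.013350)/31 = 0.011292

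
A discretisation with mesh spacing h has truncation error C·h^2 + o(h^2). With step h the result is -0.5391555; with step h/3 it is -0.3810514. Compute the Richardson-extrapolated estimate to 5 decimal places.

-0.36129

The leading error scales as h^2; refining by a factor of 3 reduces it by 3^2 = 9.
Extrapolated value = (9·A(h/3) − A(h)) / (9 − 1)
= (9·(-0.3810514) − (-0.5391555)) / 8
= -2.8903071 / 8 = -0.3612884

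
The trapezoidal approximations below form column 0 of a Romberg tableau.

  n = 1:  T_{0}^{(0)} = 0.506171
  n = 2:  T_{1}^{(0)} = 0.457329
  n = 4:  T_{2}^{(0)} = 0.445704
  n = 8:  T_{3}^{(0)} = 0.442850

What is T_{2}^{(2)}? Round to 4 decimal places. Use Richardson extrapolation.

0.4419

Richardson extrapolation on the trapezoidal column (denominator 4−1=3):
T_{1}^{(1)} = (4·0.457329 − 0.506171) / 3 = 0.441048
T_{2}^{(1)} = (4·0.445704 − 0.457329) / 3 = 0.441829
T_{2}^{(2)} = 0.441829 + (0.441829 − 0.441048)/15 = 0.441881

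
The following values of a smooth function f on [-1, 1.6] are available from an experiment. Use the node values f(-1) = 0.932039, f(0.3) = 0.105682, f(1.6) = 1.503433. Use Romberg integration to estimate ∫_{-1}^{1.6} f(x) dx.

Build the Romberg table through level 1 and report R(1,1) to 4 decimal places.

1.2386

R(0,0) (trapezoid, 1 panel, h=2.6000): 3.166114
R(1,0) (trapezoid, 2 panels, h=1.3000): 1.720443
R(1,1) = 1.720443 + (1.720443 − 3.166114)/3 = 1.238553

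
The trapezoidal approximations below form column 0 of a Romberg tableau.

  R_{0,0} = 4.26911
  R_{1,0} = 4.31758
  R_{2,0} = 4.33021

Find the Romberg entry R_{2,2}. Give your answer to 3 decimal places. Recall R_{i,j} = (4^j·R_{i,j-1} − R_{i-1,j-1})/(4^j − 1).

4.334

Richardson extrapolation on the trapezoidal column (denominator 4−1=3):
R_{1,1} = 4.31758 + (4.31758 − 4.26911)/3 = 4.33374
R_{2,1} = (4·4.33021 − 4.31758) / 3 = 4.33442
R_{2,2} = (16·4.33442 − 4.33374) / 15 = 4.33447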